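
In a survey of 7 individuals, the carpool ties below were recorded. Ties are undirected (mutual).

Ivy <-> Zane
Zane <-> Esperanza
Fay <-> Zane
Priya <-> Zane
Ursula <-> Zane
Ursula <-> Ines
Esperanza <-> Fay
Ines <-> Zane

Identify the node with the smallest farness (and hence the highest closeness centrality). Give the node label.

Zane

Farness (sum of distances to all others) for each node — Esperanza:10, Fay:10, Ines:10, Ivy:11, Priya:11, Ursula:10, Zane:6.
The smallest farness is 6, for Zane, so Zane has the highest closeness.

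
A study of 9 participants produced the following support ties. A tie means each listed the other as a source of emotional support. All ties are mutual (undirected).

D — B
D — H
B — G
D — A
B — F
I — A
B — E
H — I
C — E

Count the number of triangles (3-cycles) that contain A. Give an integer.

0

A's neighbors are D and I, but none of them are tied to each other, so no triangle contains A.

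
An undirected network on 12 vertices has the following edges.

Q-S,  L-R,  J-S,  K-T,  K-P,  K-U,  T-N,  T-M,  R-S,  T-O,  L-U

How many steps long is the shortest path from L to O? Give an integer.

4

One shortest route is L – U – K – T – O, which uses 4 edges, and at distance 3 from L we only reach {J, P, Q, T}, which does not include O. So d(L,O) = 4.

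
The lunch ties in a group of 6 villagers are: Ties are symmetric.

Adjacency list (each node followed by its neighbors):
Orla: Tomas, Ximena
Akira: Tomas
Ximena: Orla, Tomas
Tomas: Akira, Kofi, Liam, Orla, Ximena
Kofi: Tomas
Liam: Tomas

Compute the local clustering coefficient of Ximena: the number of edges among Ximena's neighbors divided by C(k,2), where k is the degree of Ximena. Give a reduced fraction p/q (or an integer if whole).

Ximena's neighbors: Orla and Tomas (k = 2).
Possible neighbor pairs: C(2,2) = 1. Edges among them: Orla–Tomas → e = 1.
Clustering(Ximena) = 1/1.

1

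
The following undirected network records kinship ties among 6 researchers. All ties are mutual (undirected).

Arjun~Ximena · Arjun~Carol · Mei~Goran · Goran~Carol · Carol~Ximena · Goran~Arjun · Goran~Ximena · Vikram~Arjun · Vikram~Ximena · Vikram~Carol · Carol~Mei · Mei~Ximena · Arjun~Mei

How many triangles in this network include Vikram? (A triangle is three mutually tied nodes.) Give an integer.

3

Vikram's neighbors: Arjun, Carol, and Ximena.
Neighbor pairs that are themselves tied: Vikram–Arjun–Carol; Vikram–Arjun–Ximena; Vikram–Carol–Ximena. Each forms one triangle with Vikram, for 3 in total.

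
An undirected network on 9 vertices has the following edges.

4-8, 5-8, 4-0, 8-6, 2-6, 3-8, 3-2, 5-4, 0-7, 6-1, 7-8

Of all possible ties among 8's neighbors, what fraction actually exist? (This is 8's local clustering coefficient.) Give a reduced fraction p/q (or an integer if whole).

8's neighbors: 3, 4, 5, 6, and 7 (k = 5).
Possible neighbor pairs: C(5,2) = 10. Edges among them: 4–5 → e = 1.
Clustering(8) = 1/10.

1/10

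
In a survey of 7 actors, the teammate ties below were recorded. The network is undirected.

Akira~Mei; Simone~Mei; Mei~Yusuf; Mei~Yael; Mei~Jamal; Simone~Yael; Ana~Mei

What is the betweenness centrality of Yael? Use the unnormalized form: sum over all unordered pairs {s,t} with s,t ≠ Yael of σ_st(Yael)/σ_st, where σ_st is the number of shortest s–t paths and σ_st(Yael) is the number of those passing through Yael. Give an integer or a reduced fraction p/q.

0

No shortest path between any pair of other nodes passes through Yael.
Summing the contributions gives betweenness(Yael) = 0.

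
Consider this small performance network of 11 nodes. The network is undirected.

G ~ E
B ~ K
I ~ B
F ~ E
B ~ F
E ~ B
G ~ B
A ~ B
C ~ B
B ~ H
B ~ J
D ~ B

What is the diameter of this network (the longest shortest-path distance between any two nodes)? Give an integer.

2

Eccentricity of each node (its greatest distance to any other): A:2, B:1, C:2, D:2, E:2, F:2, G:2, H:2, I:2, J:2, K:2.
The maximum eccentricity is 2, realized for instance by the pair J–I via J – B – I. So the diameter is 2.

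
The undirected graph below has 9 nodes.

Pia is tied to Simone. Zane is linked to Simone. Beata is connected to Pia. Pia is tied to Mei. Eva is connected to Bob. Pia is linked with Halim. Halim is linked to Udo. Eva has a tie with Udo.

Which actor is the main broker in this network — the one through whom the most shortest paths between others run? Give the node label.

Unnormalized betweenness of each node: Beata:0, Bob:0, Eva:7, Halim:15, Mei:0, Pia:21, Simone:7, Udo:12, Zane:0.
Pia has the largest value, 21, making it the main broker — the node through which the most shortest paths run.

Pia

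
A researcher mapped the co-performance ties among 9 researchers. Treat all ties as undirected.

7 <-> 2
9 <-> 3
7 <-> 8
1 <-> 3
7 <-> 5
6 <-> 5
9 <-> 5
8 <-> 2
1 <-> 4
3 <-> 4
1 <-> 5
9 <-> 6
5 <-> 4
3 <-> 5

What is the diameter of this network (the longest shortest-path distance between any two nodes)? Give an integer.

Eccentricity of each node (its greatest distance to any other): 1:3, 2:3, 3:3, 4:3, 5:2, 6:3, 7:2, 8:3, 9:3.
The maximum eccentricity is 3, realized for instance by the pair 9–8 via 9 – 5 – 7 – 8. So the diameter is 3.

3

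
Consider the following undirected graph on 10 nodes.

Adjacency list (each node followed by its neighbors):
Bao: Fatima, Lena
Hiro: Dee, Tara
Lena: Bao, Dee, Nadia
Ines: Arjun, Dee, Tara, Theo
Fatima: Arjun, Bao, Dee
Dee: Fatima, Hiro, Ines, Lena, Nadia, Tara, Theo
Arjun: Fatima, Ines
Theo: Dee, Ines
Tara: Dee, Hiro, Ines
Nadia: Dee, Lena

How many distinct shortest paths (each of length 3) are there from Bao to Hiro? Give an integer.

The shortest distance is 3. The length-3 paths are: Bao–Lena–Dee–Hiro; Bao–Fatima–Dee–Hiro.
That gives 2 distinct shortest paths.

2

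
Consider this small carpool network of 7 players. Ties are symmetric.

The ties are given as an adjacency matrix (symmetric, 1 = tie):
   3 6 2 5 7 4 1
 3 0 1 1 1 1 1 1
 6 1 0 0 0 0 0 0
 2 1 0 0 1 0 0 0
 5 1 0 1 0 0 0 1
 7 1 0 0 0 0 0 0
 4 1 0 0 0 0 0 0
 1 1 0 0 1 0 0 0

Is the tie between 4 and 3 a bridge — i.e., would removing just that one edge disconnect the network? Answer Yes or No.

Without the 4–3 edge there is no alternate route between 4 and 3, so the network disconnects. It is a bridge.

Yes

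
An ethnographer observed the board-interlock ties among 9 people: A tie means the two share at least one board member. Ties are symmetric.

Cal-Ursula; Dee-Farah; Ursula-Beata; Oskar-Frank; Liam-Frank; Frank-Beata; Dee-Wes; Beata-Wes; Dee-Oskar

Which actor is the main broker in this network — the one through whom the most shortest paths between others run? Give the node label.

Unnormalized betweenness of each node: Beata:14, Cal:0, Dee:8, Farah:0, Frank:10, Liam:0, Oskar:4, Ursula:7, Wes:6.
Beata has the largest value, 14, making it the main broker — the node through which the most shortest paths run.

Beata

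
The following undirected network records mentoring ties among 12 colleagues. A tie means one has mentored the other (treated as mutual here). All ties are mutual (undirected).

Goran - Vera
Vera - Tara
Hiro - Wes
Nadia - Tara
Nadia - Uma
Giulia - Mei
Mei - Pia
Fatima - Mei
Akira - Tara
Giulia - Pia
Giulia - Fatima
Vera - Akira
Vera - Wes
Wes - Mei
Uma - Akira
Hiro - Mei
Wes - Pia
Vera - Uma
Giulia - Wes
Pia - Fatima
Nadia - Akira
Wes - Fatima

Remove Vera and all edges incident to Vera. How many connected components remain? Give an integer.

3

Without Vera, the remaining ties split the others into: {Akira, Nadia, Tara, Uma}; {Goran}; {Fatima, Giulia, Hiro, Mei, Pia, Wes}.
That's 3 separate components.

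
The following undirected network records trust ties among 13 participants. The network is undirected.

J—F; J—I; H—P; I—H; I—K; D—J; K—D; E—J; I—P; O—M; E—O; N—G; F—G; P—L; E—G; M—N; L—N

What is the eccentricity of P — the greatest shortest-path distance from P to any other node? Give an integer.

Distances from P: D:3, E:3, F:3, G:3, H:1, I:1, J:2, K:2, L:1, M:3, N:2, O:4.
The largest is 4 (to O), so the eccentricity of P is 4.

4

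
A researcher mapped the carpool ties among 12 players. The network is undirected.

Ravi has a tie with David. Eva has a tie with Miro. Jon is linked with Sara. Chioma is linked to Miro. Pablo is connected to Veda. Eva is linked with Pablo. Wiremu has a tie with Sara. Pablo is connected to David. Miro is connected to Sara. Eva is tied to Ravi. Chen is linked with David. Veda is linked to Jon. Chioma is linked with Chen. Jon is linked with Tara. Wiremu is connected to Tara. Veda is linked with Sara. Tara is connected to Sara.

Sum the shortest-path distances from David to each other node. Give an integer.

Distances from David: Chen:1, Chioma:2, Eva:2, Jon:3, Miro:3, Pablo:1, Ravi:1, Sara:3, Tara:4, Veda:2, Wiremu:4.
Sum = 1 + 2 + 2 + 3 + 3 + 1 + 1 + 3 + 4 + 2 + 4 = 26.

26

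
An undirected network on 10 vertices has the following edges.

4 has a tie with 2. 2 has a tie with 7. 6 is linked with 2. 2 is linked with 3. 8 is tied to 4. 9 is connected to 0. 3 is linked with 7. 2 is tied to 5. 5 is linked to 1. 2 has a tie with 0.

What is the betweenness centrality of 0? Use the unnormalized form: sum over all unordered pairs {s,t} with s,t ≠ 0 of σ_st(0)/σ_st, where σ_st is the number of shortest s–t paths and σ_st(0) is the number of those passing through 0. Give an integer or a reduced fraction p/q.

8

Pairs whose geodesics pass through 0 — 9–3: 1; 9–7: 1; 9–8: 1; 9–4: 1; 9–5: 1; 9–6: 1; 9–2: 1; 9–1: 1.
All other pairs contribute 0.
Summing the contributions gives betweenness(0) = 8.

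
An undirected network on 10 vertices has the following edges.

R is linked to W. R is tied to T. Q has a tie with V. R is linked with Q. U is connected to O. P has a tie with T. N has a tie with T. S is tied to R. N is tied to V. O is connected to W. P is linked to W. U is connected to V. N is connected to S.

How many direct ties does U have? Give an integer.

U is directly tied to O and V. That is 2 neighbors, so the degree of U is 2.

2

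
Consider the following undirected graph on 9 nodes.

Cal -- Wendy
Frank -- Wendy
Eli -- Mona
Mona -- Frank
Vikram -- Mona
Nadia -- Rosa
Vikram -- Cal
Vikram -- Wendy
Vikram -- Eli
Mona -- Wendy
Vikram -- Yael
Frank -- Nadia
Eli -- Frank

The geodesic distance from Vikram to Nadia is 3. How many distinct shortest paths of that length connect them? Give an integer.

The shortest distance is 3. The length-3 paths are: Vikram–Wendy–Frank–Nadia; Vikram–Eli–Frank–Nadia; Vikram–Mona–Frank–Nadia.
That gives 3 distinct shortest paths.

3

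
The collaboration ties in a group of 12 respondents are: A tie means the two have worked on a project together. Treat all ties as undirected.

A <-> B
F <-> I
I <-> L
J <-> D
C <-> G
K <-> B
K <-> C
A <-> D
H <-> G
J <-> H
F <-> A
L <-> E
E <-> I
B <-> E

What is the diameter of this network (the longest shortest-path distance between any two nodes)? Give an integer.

6

Eccentricity of each node (its greatest distance to any other): A:4, B:4, C:4, D:4, E:5, F:5, G:5, H:6, I:5, J:5, K:4, L:6.
The maximum eccentricity is 6, realized for instance by the pair L–H via L – E – B – K – C – G – H. So the diameter is 6.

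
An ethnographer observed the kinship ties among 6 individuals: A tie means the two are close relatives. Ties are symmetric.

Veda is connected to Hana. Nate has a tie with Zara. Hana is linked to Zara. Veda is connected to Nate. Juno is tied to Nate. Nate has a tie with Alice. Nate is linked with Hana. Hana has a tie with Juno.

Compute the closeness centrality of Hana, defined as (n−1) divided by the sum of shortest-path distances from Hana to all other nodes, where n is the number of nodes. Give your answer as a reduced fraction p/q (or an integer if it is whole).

5/6

Distances from Hana: Alice:2, Juno:1, Nate:1, Veda:1, Zara:1. Sum = 6.
n = 6, so closeness = 5/6.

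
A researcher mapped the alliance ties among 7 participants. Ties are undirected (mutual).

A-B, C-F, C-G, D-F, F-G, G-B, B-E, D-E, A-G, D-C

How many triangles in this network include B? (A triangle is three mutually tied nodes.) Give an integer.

1

B's neighbors: A, E, and G.
Neighbor pairs that are themselves tied: B–A–G. Each forms one triangle with B, for 1 in total.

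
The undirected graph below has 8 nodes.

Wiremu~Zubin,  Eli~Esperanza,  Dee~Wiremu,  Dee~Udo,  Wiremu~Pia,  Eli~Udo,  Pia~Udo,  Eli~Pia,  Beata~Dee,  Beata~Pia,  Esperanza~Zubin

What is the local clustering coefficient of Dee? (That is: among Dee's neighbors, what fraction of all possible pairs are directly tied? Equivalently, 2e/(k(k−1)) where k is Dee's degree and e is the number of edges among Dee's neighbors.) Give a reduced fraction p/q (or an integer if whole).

0

Dee's neighbors: Beata, Udo, and Wiremu (k = 3).
Possible neighbor pairs: C(3,2) = 3. Edges among them: none → e = 0.
Clustering(Dee) = 0/3 = 0.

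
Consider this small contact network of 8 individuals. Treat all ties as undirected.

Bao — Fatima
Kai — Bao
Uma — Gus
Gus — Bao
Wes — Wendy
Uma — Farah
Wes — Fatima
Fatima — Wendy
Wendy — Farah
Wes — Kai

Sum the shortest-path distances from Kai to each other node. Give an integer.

Distances from Kai: Bao:1, Farah:3, Fatima:2, Gus:2, Uma:3, Wendy:2, Wes:1.
Sum = 1 + 3 + 2 + 2 + 3 + 2 + 1 = 14.

14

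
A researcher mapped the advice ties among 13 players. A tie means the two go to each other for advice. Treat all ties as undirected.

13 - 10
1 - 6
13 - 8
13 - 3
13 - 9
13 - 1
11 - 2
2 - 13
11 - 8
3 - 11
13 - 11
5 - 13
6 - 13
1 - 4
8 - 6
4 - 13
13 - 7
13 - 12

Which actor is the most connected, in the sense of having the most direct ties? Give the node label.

13

Degrees — 1:3, 2:2, 3:2, 4:2, 5:1, 6:3, 7:1, 8:3, 9:1, 10:1, 11:4, 12:1, 13:12.
The maximum is 12, attained only by 13.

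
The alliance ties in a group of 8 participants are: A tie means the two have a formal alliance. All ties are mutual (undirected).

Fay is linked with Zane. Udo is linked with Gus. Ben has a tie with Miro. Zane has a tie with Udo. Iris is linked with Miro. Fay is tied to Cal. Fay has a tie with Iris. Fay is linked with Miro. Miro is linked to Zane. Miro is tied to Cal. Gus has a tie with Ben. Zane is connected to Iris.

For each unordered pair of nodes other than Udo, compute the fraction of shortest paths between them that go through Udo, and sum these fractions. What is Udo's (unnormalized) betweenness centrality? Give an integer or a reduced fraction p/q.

Pairs whose geodesics pass through Udo — Fay–Gus: 1/2; Iris–Gus: 1/2; Zane–Gus: 1.
All other pairs contribute 0.
Summing the contributions gives betweenness(Udo) = 2.

2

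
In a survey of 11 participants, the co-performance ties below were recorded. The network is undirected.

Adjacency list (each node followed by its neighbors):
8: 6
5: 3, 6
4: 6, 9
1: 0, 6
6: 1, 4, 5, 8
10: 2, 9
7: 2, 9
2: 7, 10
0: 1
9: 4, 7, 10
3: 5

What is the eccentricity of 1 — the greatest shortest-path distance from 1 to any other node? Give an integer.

Distances from 1: 0:1, 2:5, 3:3, 4:2, 5:2, 6:1, 7:4, 8:2, 9:3, 10:4.
The largest is 5 (to 2), so the eccentricity of 1 is 5.

5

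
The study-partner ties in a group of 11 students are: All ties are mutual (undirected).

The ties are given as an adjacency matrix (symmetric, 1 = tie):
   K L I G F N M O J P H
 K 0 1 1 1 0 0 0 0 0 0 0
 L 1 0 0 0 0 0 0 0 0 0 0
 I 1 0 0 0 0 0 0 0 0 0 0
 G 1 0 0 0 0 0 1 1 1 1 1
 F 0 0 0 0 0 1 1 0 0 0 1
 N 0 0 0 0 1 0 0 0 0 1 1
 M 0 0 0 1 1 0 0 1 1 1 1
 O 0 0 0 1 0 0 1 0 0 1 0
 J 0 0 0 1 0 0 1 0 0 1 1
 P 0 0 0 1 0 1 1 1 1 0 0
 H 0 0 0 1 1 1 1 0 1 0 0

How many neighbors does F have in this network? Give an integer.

F is directly tied to H, M, and N. That is 3 neighbors, so the degree of F is 3.

3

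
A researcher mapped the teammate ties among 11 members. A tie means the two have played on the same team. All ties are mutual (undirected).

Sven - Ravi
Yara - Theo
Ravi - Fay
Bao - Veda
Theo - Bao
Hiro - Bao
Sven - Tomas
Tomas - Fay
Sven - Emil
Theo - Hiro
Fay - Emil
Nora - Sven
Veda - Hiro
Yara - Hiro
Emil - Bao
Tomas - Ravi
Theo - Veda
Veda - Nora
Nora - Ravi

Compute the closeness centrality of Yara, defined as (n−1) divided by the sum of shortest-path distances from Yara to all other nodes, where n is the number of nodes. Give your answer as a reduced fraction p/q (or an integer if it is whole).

10/29

Distances from Yara: Bao:2, Emil:3, Fay:4, Hiro:1, Nora:3, Ravi:4, Sven:4, Theo:1, Tomas:5, Veda:2. Sum = 29.
n = 11, so closeness = 10/29.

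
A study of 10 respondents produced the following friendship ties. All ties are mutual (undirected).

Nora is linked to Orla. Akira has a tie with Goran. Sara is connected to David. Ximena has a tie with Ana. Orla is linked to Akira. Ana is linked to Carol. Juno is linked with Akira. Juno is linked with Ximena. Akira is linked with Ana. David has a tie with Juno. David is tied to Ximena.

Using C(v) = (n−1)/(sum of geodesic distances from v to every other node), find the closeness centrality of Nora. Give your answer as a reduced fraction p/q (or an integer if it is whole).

9/29

Distances from Nora: Akira:2, Ana:3, Carol:4, David:4, Goran:3, Juno:3, Orla:1, Sara:5, Ximena:4. Sum = 29.
n = 10, so closeness = 9/29.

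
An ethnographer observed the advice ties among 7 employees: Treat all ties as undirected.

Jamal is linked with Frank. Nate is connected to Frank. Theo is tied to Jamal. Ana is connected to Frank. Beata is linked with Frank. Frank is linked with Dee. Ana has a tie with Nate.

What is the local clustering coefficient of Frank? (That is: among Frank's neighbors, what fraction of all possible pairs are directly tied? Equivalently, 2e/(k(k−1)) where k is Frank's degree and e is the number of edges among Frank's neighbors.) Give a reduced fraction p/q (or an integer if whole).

Frank's neighbors: Ana, Beata, Dee, Jamal, and Nate (k = 5).
Possible neighbor pairs: C(5,2) = 10. Edges among them: Ana–Nate → e = 1.
Clustering(Frank) = 1/10.

1/10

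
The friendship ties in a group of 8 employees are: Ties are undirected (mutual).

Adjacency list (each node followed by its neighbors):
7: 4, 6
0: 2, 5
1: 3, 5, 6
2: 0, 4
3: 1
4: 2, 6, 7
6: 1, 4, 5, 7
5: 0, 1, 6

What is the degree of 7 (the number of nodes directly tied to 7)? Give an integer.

7 is directly tied to 4 and 6. That is 2 neighbors, so the degree of 7 is 2.

2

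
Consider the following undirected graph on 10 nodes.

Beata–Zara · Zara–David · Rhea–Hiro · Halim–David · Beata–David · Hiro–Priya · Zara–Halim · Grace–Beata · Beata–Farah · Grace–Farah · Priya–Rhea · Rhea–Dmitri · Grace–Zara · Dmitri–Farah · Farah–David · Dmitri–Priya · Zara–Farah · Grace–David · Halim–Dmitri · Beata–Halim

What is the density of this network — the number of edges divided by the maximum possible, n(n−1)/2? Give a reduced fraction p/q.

There are 20 edges and 10 nodes, so the maximum possible is C(10,2) = 45.
Density = 20/45 = 4/9.

4/9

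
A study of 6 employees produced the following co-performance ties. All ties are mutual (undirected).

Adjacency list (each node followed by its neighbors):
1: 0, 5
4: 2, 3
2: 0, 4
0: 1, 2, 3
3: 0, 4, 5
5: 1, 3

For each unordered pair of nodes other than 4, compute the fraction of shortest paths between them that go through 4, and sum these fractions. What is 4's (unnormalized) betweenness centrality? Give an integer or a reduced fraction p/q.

5/6

Pairs whose geodesics pass through 4 — 2–5: 1/3; 2–3: 1/2.
All other pairs contribute 0.
Summing the contributions gives betweenness(4) = 5/6.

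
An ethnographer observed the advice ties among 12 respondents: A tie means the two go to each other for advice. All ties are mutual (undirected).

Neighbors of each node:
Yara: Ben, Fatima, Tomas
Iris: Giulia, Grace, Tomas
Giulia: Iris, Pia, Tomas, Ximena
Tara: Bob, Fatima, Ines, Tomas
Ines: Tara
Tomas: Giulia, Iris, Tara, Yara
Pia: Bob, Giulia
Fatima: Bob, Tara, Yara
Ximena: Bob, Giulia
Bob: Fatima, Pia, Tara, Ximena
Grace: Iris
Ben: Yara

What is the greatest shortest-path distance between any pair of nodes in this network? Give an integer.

4

Eccentricity of each node (its greatest distance to any other): Ben:4, Bob:4, Fatima:4, Giulia:3, Grace:4, Ines:4, Iris:3, Pia:4, Tara:3, Tomas:2, Ximena:4, Yara:3.
The maximum eccentricity is 4, realized for instance by the pair Pia–Ben via Pia – Bob – Fatima – Yara – Ben. So the diameter is 4.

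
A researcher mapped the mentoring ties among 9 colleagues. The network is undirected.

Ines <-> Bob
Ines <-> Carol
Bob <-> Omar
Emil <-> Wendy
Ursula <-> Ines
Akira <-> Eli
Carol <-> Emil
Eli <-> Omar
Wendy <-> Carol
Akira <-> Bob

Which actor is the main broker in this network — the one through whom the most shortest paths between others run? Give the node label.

Ines

Unnormalized betweenness of each node: Akira:3, Bob:31/2, Carol:12, Eli:1/2, Emil:0, Ines:19, Omar:3, Ursula:0, Wendy:0.
Ines has the largest value, 19, making it the main broker — the node through which the most shortest paths run.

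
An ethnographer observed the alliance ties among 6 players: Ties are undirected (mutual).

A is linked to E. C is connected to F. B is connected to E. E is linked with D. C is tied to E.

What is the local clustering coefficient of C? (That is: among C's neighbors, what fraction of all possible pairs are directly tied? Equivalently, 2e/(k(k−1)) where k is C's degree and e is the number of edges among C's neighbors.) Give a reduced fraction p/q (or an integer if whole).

C's neighbors: E and F (k = 2).
Possible neighbor pairs: C(2,2) = 1. Edges among them: none → e = 0.
Clustering(C) = 0/1.

0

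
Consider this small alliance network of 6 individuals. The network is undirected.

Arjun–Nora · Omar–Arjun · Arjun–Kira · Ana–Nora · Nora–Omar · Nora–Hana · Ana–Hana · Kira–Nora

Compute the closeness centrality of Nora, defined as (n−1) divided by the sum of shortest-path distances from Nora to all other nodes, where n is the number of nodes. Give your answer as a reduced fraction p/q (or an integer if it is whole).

1

Distances from Nora: Ana:1, Arjun:1, Hana:1, Kira:1, Omar:1. Sum = 5.
n = 6, so closeness = 5/5 = 1.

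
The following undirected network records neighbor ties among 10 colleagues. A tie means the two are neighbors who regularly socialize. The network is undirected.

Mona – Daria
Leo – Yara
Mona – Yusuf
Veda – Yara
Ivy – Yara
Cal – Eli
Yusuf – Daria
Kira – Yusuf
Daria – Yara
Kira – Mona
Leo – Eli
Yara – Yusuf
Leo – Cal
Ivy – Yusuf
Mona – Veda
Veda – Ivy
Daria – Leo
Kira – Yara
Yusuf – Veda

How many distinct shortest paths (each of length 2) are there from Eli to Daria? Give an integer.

The shortest distance is 2, and the only length-2 path is Eli–Leo–Daria. So there is exactly 1 shortest path.

1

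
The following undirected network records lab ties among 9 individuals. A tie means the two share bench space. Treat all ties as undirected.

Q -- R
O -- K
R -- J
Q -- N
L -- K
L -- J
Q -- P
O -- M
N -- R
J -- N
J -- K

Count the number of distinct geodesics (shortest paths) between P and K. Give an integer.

2

The shortest distance is 4. The length-4 paths are: P–Q–N–J–K; P–Q–R–J–K.
That gives 2 distinct shortest paths.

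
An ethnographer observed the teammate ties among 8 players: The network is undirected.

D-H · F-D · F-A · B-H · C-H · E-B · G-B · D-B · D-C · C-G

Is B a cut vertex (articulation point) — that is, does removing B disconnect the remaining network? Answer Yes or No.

Removing B leaves {A, C, D, F, G, and H} with no path to {E}, so the network splits into 2 components. B is a cut vertex.

Yes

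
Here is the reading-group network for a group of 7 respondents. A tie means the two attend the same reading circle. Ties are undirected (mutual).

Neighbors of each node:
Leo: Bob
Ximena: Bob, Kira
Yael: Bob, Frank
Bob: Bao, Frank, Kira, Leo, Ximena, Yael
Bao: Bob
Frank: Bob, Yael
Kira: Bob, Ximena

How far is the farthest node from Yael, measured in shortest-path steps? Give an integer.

2

Distances from Yael: Bao:2, Bob:1, Frank:1, Kira:2, Leo:2, Ximena:2.
The largest is 2 (to Bao, Ximena, Leo, and Kira), so the eccentricity of Yael is 2.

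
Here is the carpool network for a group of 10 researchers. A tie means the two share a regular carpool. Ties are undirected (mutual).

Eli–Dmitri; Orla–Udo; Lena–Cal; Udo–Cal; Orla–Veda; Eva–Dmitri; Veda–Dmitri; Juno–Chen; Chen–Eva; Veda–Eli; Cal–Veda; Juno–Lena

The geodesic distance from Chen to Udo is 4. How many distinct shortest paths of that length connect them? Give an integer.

1

The shortest distance is 4, and the only length-4 path is Chen–Juno–Lena–Cal–Udo. So there is exactly 1 shortest path.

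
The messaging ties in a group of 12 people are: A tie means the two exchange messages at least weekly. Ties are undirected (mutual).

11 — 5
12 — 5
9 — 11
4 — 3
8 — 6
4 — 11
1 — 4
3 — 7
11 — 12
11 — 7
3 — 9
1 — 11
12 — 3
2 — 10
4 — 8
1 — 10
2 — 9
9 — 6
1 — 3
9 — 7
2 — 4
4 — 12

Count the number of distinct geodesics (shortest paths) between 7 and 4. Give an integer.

The shortest distance is 2. The length-2 paths are: 7–3–4; 7–11–4.
That gives 2 distinct shortest paths.

2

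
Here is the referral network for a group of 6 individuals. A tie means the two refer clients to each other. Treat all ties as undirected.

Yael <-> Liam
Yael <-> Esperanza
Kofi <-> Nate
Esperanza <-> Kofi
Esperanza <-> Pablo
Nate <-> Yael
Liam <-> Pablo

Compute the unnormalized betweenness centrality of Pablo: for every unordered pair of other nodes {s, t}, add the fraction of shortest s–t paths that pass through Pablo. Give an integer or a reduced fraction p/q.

Pairs whose geodesics pass through Pablo — Liam–Esperanza: 1/2; Liam–Kofi: 1/3.
All other pairs contribute 0.
Summing the contributions gives betweenness(Pablo) = 5/6.

5/6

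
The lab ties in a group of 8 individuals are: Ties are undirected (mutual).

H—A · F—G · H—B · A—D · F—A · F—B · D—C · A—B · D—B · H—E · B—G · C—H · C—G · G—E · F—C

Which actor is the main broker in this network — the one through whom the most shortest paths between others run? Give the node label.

Unnormalized betweenness of each node: A:6/5, B:41/15, C:67/30, D:7/12, E:1/3, F:13/12, G:53/20, H:191/60.
H has the largest value, 191/60, making it the main broker — the node through which the most shortest paths run.

H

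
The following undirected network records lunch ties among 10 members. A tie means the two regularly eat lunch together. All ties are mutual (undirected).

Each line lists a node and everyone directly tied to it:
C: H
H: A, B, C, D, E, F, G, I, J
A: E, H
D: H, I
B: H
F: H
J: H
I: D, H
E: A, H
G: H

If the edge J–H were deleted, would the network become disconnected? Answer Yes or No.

Yes

Without the J–H edge there is no alternate route between J and H, so the network disconnects. It is a bridge.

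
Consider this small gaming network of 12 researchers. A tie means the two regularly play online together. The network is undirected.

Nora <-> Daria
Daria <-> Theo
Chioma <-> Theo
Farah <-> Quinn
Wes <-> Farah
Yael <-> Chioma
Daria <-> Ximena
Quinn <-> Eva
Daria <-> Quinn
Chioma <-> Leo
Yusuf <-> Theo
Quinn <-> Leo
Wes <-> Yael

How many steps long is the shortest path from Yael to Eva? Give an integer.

One shortest route is Yael – Chioma – Leo – Quinn – Eva, which uses 4 edges, and at distance 3 from Yael we only reach {Daria, Quinn, Yusuf}, which does not include Eva. So d(Yael,Eva) = 4.

4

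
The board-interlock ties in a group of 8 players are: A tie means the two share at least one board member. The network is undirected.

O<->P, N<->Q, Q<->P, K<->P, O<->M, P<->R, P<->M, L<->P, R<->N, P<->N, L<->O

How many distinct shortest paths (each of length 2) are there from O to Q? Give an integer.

The shortest distance is 2, and the only length-2 path is O–P–Q. So there is exactly 1 shortest path.

1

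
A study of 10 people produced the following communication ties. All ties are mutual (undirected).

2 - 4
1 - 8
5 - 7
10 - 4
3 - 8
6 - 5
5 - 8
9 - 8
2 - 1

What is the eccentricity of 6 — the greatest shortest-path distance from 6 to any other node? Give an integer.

Distances from 6: 1:3, 2:4, 3:3, 4:5, 5:1, 7:2, 8:2, 9:3, 10:6.
The largest is 6 (to 10), so the eccentricity of 6 is 6.

6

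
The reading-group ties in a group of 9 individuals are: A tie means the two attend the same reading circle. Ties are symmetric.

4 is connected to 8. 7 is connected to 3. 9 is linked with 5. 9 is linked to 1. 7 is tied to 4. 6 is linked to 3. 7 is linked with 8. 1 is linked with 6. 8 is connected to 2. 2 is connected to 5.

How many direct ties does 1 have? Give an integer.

2

1 is directly tied to 6 and 9. That is 2 neighbors, so the degree of 1 is 2.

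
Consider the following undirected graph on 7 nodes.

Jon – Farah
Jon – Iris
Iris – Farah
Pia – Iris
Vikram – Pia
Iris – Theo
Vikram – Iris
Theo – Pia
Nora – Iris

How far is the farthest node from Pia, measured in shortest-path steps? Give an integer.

2

Distances from Pia: Farah:2, Iris:1, Jon:2, Nora:2, Theo:1, Vikram:1.
The largest is 2 (to Farah, Jon, and Nora), so the eccentricity of Pia is 2.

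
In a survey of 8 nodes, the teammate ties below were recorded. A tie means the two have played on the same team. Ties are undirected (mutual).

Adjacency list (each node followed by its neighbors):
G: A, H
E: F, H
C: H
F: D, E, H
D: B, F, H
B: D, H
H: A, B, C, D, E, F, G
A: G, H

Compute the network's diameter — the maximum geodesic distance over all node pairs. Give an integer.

2

Eccentricity of each node (its greatest distance to any other): A:2, B:2, C:2, D:2, E:2, F:2, G:2, H:1.
The maximum eccentricity is 2, realized for instance by the pair B–F via B – H – F. So the diameter is 2.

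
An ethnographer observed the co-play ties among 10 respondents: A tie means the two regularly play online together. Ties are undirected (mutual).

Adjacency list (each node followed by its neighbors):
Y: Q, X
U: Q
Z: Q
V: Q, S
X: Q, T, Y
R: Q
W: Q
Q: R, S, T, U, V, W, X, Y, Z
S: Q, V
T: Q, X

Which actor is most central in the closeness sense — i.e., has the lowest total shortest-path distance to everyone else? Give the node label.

Farness (sum of distances to all others) for each node — Q:9, R:17, S:16, T:16, U:17, V:16, W:17, X:15, Y:16, Z:17.
The smallest farness is 9, for Q, so Q has the highest closeness.

Q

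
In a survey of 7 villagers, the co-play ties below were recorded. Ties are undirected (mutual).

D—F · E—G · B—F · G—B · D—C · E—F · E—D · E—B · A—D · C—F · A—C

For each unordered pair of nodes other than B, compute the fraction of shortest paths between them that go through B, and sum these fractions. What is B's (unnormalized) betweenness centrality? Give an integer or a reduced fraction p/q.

5/6

Pairs whose geodesics pass through B — C–G: 1/3; F–G: 1/2.
All other pairs contribute 0.
Summing the contributions gives betweenness(B) = 5/6.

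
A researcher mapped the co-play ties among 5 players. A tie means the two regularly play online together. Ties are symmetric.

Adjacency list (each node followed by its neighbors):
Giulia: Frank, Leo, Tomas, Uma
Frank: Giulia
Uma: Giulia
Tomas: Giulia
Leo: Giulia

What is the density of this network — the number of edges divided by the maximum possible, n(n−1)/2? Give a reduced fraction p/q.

2/5

There are 4 edges and 5 nodes, so the maximum possible is C(5,2) = 10.
Density = 4/10 = 2/5.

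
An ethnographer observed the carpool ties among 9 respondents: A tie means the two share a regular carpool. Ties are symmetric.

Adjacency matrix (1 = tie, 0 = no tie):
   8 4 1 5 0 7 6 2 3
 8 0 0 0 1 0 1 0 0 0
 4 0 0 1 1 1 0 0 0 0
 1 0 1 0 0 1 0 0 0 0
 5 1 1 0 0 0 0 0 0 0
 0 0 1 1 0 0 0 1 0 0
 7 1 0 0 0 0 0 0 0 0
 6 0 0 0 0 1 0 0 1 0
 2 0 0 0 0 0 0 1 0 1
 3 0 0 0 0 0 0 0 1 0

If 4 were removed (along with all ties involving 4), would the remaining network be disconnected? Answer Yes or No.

Removing 4 leaves {5, 7, and 8} with no path to {0, 1, 2, 3, and 6}, so the network splits into 2 components. 4 is a cut vertex.

Yes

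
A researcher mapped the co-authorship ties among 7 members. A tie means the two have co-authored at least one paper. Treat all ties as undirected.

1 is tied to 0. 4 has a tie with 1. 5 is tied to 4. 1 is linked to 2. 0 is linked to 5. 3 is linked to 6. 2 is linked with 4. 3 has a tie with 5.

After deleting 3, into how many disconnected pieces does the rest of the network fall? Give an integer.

Without 3, the remaining ties split the others into: {0, 1, 2, 4, 5}; {6}.
That's 2 separate components.

2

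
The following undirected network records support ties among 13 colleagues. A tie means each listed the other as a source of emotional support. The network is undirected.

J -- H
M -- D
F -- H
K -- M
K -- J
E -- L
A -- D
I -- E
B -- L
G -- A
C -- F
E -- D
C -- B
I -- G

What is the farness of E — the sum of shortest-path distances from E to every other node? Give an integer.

30

Distances from E: A:2, B:2, C:3, D:1, F:4, G:2, H:5, I:1, J:4, K:3, L:1, M:2.
Sum = 2 + 2 + 3 + 1 + 4 + 2 + 5 + 1 + 4 + 3 + 1 + 2 = 30.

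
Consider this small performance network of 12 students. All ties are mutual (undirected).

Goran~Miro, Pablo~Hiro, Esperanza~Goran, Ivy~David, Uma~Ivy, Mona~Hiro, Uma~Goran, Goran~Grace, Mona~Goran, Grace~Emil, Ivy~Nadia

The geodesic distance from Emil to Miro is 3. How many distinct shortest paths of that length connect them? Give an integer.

1

The shortest distance is 3, and the only length-3 path is Emil–Grace–Goran–Miro. So there is exactly 1 shortest path.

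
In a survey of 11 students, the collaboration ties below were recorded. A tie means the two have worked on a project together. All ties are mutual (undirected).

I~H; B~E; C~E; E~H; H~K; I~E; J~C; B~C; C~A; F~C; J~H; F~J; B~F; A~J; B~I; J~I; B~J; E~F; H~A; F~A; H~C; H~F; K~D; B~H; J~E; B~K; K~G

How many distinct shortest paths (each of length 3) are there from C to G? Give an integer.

The shortest distance is 3. The length-3 paths are: C–B–K–G; C–H–K–G.
That gives 2 distinct shortest paths.

2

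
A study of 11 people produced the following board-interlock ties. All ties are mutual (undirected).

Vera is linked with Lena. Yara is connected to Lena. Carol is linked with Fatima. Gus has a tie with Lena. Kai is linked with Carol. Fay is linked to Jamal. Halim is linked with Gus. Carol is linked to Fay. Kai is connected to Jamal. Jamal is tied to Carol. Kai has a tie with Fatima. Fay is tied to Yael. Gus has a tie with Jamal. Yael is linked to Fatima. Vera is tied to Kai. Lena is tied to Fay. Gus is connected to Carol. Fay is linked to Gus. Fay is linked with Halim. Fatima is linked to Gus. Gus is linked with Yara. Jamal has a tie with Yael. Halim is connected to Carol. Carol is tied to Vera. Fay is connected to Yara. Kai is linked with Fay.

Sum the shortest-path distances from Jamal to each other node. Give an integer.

Distances from Jamal: Carol:1, Fatima:2, Fay:1, Gus:1, Halim:2, Kai:1, Lena:2, Vera:2, Yael:1, Yara:2.
Sum = 1 + 2 + 1 + 1 + 2 + 1 + 2 + 2 + 1 + 2 = 15.

15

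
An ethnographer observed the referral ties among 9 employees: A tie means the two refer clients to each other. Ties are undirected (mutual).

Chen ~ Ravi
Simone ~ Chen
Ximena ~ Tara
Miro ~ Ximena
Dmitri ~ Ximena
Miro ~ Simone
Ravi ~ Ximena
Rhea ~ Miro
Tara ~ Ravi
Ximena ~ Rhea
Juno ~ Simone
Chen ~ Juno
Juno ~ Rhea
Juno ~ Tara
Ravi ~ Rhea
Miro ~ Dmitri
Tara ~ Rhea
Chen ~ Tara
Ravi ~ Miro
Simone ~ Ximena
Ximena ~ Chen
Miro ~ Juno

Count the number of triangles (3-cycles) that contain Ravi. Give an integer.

7

Ravi's neighbors: Chen, Miro, Rhea, Tara, and Ximena.
Neighbor pairs that are themselves tied: Ravi–Chen–Tara; Ravi–Chen–Ximena; Ravi–Miro–Rhea; Ravi–Miro–Ximena; Ravi–Rhea–Tara; Ravi–Rhea–Ximena; Ravi–Tara–Ximena. Each forms one triangle with Ravi, for 7 in total.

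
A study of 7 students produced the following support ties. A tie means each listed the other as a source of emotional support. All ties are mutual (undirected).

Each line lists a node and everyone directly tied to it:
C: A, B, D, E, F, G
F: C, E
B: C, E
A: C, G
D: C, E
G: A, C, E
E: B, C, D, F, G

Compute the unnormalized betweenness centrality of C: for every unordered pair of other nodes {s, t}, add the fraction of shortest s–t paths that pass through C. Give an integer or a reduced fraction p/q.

Pairs whose geodesics pass through C — D–A: 1; D–F: 1/2; D–G: 1/2; D–B: 1/2; A–F: 1; A–E: 1/2; A–B: 1; F–G: 1/2; F–B: 1/2; G–B: 1/2.
All other pairs contribute 0.
Summing the contributions gives betweenness(C) = 13/2.

13/2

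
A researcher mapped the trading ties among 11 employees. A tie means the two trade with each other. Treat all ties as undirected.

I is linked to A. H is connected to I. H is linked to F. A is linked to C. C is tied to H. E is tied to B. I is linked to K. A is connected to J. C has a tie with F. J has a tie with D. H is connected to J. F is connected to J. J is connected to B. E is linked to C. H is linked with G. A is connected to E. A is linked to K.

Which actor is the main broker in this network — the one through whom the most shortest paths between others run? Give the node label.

J

Unnormalized betweenness of each node: A:21/2, B:1, C:9/2, D:0, E:7/3, F:2/3, G:0, H:77/6, I:3, J:91/6, K:0.
J has the largest value, 91/6, making it the main broker — the node through which the most shortest paths run.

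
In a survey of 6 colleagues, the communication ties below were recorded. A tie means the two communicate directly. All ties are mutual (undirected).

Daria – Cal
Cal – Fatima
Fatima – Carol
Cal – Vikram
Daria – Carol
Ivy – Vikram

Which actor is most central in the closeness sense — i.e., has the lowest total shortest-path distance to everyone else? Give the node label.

Cal

Farness (sum of distances to all others) for each node — Cal:7, Carol:11, Daria:9, Fatima:9, Ivy:13, Vikram:9.
The smallest farness is 7, for Cal, so Cal has the highest closeness.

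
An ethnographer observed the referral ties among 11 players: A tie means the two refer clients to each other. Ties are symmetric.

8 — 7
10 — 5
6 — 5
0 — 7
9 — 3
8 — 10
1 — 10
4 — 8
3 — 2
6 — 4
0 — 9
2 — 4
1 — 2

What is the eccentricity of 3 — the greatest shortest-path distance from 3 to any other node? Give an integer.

4

Distances from 3: 0:2, 1:2, 2:1, 4:2, 5:4, 6:3, 7:3, 8:3, 9:1, 10:3.
The largest is 4 (to 5), so the eccentricity of 3 is 4.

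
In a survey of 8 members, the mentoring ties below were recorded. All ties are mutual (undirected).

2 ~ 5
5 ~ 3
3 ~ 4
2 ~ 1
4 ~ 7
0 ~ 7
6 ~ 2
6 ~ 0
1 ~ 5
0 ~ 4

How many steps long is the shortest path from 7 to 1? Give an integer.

4

One shortest route is 7 – 0 – 6 – 2 – 1, which uses 4 edges, and at distance 3 from 7 we only reach {2, 5}, which does not include 1. So d(7,1) = 4.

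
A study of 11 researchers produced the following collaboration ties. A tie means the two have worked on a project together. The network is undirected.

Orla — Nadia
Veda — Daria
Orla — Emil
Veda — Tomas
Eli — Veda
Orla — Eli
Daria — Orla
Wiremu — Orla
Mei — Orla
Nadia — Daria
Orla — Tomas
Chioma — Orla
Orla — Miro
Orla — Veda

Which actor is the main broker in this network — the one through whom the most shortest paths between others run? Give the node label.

Unnormalized betweenness of each node: Chioma:0, Daria:1/2, Eli:0, Emil:0, Mei:0, Miro:0, Nadia:0, Orla:39, Tomas:0, Veda:3/2, Wiremu:0.
Orla has the largest value, 39, making it the main broker — the node through which the most shortest paths run.

Orla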